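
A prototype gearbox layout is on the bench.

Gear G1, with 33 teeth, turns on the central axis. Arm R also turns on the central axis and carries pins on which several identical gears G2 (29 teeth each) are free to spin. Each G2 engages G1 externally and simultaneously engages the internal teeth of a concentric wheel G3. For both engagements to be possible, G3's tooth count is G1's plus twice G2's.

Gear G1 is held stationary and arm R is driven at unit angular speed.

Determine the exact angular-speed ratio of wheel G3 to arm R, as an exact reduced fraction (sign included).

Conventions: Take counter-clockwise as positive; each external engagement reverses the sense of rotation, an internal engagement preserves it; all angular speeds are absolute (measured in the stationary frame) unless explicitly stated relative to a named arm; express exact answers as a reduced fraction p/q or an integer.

124/91

recognized (axles ride arm R): planetary set, 33/29/91 teeth
ring teeth: 33 + 2·29 = 91
33(ω_sun−ω_arm) = −91(ω_ring−ω_arm),  ω_sun = 0, ω_arm = 1
ω_ring = 1 − (33/91)(0−1) = 124/91
ω_out/ω_in = 124/91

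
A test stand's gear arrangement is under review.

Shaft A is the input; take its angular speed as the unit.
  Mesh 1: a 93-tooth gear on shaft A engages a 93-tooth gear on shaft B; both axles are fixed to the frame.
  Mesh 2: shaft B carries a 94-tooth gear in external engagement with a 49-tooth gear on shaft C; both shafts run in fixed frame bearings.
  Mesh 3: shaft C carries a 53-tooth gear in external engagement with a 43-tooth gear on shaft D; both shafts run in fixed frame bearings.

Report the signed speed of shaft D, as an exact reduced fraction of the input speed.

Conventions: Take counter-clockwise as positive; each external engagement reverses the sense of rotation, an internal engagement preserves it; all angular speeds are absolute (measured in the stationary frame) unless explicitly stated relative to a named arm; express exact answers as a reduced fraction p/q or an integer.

3-mesh fixed-axis compound train (all bearings frame-fixed)
mesh 1 [93T→93T]: |ω|/ω_in = 1×93/93 = 1, sense flips to −
mesh 2 [94T→49T]: |ω|/ω_in = 1×94/49 = 94/49, sense flips to +
mesh 3 [53T→43T]: |ω|/ω_in = (94/49)×53/43 = 4982/2107, sense flips to −
signed output speed (× input speed) = -4982/2107

-4982/2107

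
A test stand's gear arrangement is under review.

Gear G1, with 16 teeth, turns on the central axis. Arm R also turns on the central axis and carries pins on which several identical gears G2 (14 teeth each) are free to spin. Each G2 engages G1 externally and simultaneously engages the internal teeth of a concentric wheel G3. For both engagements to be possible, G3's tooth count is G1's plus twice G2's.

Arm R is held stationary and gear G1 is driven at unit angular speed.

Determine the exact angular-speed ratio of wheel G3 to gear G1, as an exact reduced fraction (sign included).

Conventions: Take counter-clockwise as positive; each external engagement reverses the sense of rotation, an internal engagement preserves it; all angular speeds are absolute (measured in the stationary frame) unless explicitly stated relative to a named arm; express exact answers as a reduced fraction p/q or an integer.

-4/11

planetary set (16T centre, 14T on arm, 44T internal) — Willis relation
ring teeth: 16 + 2·14 = 44
16(ω_sun−ω_arm) = −44(ω_ring−ω_arm),  ω_arm = 0, ω_sun = 1
ω_ring = 0 − (16/44)(1−0) = -4/11
ω_out/ω_in = -4/11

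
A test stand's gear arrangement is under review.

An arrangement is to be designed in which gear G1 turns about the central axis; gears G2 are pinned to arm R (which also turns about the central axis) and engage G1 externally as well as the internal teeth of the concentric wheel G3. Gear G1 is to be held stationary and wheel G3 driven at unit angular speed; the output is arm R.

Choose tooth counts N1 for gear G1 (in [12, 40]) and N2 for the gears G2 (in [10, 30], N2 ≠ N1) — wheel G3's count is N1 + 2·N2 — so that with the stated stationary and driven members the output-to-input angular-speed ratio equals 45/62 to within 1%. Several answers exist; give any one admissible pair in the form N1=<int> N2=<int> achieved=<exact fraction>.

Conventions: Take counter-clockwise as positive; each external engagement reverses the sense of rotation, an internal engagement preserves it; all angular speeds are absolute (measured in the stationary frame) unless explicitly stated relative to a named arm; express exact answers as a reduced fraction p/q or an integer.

planetary set to be sized for 45/62 (Willis relation)
Willis with ω_sun = 0: ω_arm/ω_ring = N3/(N1+N3); set equal to 45/62  ⇒  N3/N1 = (45/62)/(1 − 45/62) = 45/17
N3 = N1 + 2·N2  ⇒  N2/N1 = (N3/N1 − 1)/2 = (45/17 − 1)/2 = 14/17
smallest multiple with N1 ≥ 12 and N2 ≥ 10: k = 1  ⇒  N1 = 1·17 = 17, N2 = 1·14 = 14 (N1 ≤ 40, N2 ≤ 30, N2 ≠ N1 ✓), N3 = 17 + 2·14 = 45
check: N3/(N1+N3) with N1 = 17, N3 = 45 gives 45/62; |achieved − target| = 0 ≤ 9/1240 ✓

N1=17 N2=14 achieved=45/62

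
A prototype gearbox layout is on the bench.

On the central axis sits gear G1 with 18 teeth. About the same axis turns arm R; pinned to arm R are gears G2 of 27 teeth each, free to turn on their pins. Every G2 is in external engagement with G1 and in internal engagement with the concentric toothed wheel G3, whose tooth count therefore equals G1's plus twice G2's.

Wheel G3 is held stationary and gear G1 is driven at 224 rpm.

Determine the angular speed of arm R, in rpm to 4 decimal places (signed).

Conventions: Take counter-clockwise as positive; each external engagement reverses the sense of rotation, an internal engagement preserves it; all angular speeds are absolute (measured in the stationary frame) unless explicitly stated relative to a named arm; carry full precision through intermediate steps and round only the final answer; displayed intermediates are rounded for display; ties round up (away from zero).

topology: planetary set — G1 18T / G2 27T / G3 72T, arm = carrier (Willis)
normalise by the input: solve with ω_sun = 1, then scale by 224 rpm
ring teeth: 18 + 2·27 = 72
18(ω_sun−ω_arm) = −72(ω_ring−ω_arm),  ω_ring = 0, ω_sun = 1
18(1−ω_arm) = −72(0−ω_arm)  ⇒  90·ω_arm = 18  ⇒  ω_arm = 1/5
scale: ω_arm = 1/5 × 224 rpm = +44.8000 rpm

+44.8000 rpm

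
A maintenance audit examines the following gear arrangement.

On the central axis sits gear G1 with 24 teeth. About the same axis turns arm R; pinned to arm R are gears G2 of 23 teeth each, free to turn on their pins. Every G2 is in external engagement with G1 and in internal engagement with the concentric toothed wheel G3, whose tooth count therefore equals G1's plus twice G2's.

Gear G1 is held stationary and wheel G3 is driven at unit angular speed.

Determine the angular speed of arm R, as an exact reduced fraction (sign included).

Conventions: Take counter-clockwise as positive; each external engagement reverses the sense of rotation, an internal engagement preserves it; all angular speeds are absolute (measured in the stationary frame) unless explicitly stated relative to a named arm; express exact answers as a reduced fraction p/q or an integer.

35/47

class = planetary set [G3 = 24+2·23 = 70; Willis about the carrier]
ring teeth: 24 + 2·23 = 70
24(ω_sun−ω_arm) = −70(ω_ring−ω_arm),  ω_sun = 0, ω_ring = 1
24(0−ω_arm) = −70(1−ω_arm)  ⇒  94·ω_arm = 70  ⇒  ω_arm = 35/47
exact speed ratio = 35/47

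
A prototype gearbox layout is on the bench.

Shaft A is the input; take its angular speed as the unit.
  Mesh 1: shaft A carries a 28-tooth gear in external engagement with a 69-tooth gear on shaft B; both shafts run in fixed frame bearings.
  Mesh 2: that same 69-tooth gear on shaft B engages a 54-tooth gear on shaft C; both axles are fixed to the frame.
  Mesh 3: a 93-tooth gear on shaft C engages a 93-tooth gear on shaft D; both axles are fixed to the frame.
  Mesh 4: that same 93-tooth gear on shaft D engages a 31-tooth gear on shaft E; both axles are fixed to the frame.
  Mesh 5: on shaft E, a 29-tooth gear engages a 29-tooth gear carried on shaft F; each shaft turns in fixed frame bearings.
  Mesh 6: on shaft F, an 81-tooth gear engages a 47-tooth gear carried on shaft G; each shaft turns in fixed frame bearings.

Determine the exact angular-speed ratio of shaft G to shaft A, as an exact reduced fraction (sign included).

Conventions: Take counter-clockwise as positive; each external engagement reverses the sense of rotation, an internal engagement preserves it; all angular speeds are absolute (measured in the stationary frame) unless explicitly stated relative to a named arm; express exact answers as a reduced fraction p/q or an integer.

class = fixed-axis compound train [6 meshes; 6 ratios multiply, 6 sense flips]
mesh 1 [28T→69T]: running ratio 28/69, sense −
mesh 2 [69T→54T]: running ratio 14/27, sense +
mesh 3 [93T→93T]: running ratio 14/27, sense −
mesh 4 [93T→31T]: running ratio 14/9, sense +
mesh 5 [29T→29T]: running ratio 14/9, sense −
mesh 6 [81T→47T]: running ratio 126/47, sense +
ω_out/ω_in = 126/47

126/47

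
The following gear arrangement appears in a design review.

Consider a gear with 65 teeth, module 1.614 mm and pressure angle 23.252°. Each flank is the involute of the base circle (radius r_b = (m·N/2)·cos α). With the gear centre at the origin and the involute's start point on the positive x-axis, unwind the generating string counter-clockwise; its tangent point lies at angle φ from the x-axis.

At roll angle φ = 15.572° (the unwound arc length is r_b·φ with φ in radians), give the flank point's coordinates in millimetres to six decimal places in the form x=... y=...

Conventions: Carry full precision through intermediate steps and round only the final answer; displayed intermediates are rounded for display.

x=49.941697 y=0.320133

class = single-mesh tooth geometry [base-circle involute, m = 1.614, 65T]
pitch radius r_p = m·N/2 = 1.614·65/2 = 52.455000
base radius r_b = r_p·cos α = 52.455000·cos 23.252° = 48.194470
roll angle φ = 15.572° = 0.27178267 rad
x = r_b·(cos φ + φ·sin φ) = 49.941697
y = r_b·(sin φ − φ·cos φ) = 0.320133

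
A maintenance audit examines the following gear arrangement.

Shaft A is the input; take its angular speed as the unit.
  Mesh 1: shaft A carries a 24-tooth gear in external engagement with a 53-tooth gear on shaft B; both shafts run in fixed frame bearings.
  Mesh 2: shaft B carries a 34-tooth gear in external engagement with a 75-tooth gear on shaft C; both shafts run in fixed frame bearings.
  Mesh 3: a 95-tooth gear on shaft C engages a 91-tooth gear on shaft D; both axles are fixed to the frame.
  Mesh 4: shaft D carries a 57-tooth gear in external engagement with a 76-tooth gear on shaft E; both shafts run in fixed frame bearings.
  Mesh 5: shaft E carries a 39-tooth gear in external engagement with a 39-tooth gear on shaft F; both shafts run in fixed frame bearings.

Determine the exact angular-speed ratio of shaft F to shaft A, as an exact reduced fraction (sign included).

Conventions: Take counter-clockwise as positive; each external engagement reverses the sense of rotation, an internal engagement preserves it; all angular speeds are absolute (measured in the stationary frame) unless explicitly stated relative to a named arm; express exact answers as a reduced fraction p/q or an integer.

-3876/24115

class = fixed-axis compound train [5 meshes; 5 ratios multiply, 5 sense flips]
mesh 1 [24T→53T]: running ratio 24/53, sense −
mesh 2 [34T→75T]: running ratio 272/1325, sense +
mesh 3 [95T→91T]: running ratio 5168/24115, sense −
mesh 4 [57T→76T]: running ratio 3876/24115, sense +
mesh 5 [39T→39T]: running ratio 3876/24115, sense −
ω_out/ω_in = -3876/24115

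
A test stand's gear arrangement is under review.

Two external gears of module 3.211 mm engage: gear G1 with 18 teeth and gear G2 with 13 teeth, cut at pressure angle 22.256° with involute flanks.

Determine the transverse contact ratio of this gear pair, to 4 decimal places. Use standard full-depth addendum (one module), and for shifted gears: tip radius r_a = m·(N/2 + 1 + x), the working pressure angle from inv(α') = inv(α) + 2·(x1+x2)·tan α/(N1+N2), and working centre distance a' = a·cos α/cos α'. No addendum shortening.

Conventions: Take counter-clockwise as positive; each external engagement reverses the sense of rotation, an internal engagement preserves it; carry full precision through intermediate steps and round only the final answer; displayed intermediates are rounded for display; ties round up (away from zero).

class = single-mesh tooth geometry [involute pair 18T × 13T, m = 3.211]
base radii: r_b1 = 26.746049, r_b2 = 19.316591
tip radii: r_a1 = 32.110000, r_a2 = 24.082500
no profile shift: α' = α, a' = a
action lengths: √(r_a1²−r_b1²) = 17.767976, √(r_a2²−r_b2²) = 14.381798
base pitch p_b = π·m·cos α = 9.336132
CR = (17.767976 + 14.381798 − 49.770500·sin 22.25600°)/9.336132 = 1.424511
contact ratio ≈ 1.4245

1.4245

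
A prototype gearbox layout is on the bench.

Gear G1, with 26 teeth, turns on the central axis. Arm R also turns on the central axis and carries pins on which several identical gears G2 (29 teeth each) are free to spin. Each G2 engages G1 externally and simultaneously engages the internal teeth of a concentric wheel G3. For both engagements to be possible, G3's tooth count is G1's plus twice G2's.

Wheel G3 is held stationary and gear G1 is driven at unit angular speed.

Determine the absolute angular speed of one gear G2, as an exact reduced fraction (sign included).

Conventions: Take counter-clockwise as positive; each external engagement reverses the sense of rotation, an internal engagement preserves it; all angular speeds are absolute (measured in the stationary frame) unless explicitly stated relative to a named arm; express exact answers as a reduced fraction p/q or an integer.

topology: planetary set — G1 26T / G2 29T / G3 84T, arm = carrier (Willis)
ring teeth: 26 + 2·29 = 84
26(ω_sun−ω_arm) = −84(ω_ring−ω_arm),  ω_ring = 0, ω_sun = 1
26(1−ω_arm) = −84(0−ω_arm)  ⇒  110·ω_arm = 26  ⇒  ω_arm = 13/55
sun–planet mesh: 26·(1−13/55) = −29·(ω_p−ω_arm)  ⇒  ω_p−ω_arm = -1092/1595
ω_p = 13/55 − 1092/1595 = -13/29
exact speed ratio = -13/29

-13/29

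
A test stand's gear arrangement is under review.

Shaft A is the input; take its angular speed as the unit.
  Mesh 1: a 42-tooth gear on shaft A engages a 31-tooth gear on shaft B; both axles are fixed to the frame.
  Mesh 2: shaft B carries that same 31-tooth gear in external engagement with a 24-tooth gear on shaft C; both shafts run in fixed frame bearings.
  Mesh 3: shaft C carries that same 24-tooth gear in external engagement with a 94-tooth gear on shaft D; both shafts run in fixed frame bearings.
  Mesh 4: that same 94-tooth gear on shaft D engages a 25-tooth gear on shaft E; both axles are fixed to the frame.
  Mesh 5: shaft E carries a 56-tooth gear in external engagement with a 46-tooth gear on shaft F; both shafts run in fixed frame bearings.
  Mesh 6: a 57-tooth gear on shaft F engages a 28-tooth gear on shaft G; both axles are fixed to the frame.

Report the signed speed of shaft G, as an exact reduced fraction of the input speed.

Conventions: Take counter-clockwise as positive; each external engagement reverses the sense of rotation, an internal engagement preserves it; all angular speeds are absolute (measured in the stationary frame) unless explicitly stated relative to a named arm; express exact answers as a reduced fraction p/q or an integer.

6-mesh fixed-axis compound train (all bearings frame-fixed)
mesh 1 [42T→31T]: |ω|/ω_in = 1×42/31 = 42/31, sense flips to −
mesh 2 [31T→24T]: |ω|/ω_in = (42/31)×31/24 = 7/4, sense flips to +
mesh 3 [24T→94T]: |ω|/ω_in = (7/4)×24/94 = 21/47, sense flips to −
mesh 4 [94T→25T]: |ω|/ω_in = (21/47)×94/25 = 42/25, sense flips to +
mesh 5 [56T→46T]: |ω|/ω_in = (42/25)×56/46 = 1176/575, sense flips to −
mesh 6 [57T→28T]: |ω|/ω_in = (1176/575)×57/28 = 2394/575, sense flips to +
signed output speed (× input speed) = 2394/575

2394/575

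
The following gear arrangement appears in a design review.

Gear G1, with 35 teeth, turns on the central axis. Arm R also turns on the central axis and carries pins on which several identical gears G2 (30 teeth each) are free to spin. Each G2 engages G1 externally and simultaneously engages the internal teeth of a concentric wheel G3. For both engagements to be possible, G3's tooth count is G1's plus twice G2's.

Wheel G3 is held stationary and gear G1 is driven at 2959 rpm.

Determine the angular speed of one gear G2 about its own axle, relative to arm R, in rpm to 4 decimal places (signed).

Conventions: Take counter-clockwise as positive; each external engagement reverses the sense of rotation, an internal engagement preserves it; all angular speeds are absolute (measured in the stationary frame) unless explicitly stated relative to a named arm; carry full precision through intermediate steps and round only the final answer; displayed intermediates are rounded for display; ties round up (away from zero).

recognized (axles ride arm R): planetary set, 35/30/95 teeth
normalise by the input: solve with ω_sun = 1, then scale by 2959 rpm
ring teeth: 35 + 2·30 = 95
35(ω_sun−ω_arm) = −95(ω_ring−ω_arm),  ω_ring = 0, ω_sun = 1
35(1−ω_arm) = −95(0−ω_arm)  ⇒  130·ω_arm = 35  ⇒  ω_arm = 7/26
sun–planet mesh: 35·(1−7/26) = −30·(ω_p−ω_arm)  ⇒  ω_p−ω_arm = -133/156
scale: ω_p−ω_arm = -133/156 × 2959 rpm = -2522.7372 rpm

-2522.7372 rpm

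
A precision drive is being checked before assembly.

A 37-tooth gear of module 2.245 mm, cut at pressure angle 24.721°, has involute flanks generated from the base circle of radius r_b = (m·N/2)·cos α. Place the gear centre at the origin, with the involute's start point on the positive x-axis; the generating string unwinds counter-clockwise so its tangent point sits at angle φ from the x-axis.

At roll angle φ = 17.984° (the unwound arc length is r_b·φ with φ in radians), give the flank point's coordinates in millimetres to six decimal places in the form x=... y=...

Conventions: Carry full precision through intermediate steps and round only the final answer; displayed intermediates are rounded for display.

recognized (one wheel, involute flank): single-mesh tooth geometry, m = 2.245, N = 37
pitch radius r_p = m·N/2 = 2.245·37/2 = 41.532500
base radius r_b = r_p·cos α = 41.532500·cos 24.721° = 37.726252
roll angle φ = 17.984° = 0.31388001 rad
x = r_b·(cos φ + φ·sin φ) = 39.539137
y = r_b·(sin φ − φ·cos φ) = 0.385060

x=39.539137 y=0.385060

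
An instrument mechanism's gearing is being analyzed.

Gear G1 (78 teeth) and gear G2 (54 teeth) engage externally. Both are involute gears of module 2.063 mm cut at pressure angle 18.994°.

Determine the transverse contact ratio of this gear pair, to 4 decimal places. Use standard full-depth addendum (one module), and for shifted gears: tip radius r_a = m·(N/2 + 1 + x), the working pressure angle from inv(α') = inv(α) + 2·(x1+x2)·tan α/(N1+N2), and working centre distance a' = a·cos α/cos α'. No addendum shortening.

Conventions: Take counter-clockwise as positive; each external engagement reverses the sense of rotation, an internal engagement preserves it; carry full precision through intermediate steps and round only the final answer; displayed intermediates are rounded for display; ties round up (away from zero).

1.8561

recognized (one external pair, fixed centres): single-mesh tooth geometry, m = 2.063, N1 = 78, N2 = 54
base radii: r_b1 = 76.076331, r_b2 = 52.668229
tip radii: r_a1 = 82.520000, r_a2 = 57.764000
no profile shift: α' = α, a' = a
action lengths: √(r_a1²−r_b1²) = 31.967832, √(r_a2²−r_b2²) = 23.722086
base pitch p_b = π·m·cos α = 6.128227
CR = (31.967832 + 23.722086 − 136.158000·sin 18.99400°)/6.128227 = 1.856115
contact ratio ≈ 1.8561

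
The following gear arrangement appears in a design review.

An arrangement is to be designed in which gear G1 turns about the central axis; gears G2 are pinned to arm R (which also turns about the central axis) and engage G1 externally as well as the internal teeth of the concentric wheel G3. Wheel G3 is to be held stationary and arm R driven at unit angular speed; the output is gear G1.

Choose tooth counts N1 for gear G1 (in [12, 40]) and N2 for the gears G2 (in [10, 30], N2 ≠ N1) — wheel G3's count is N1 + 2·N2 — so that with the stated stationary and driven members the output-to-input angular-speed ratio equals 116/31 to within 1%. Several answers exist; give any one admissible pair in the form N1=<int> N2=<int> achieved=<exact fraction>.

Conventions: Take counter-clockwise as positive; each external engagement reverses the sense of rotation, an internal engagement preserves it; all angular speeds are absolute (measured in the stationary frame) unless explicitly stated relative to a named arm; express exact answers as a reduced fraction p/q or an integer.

planetary set to be sized for 116/31 (Willis relation)
Willis with ω_ring = 0: ω_sun/ω_arm = (N1+N3)/N1; set equal to 116/31  ⇒  N3/N1 = 116/31 − 1 = 85/31
N3 = N1 + 2·N2  ⇒  N2/N1 = (N3/N1 − 1)/2 = (85/31 − 1)/2 = 27/31
smallest multiple with N1 ≥ 12 and N2 ≥ 10: k = 1  ⇒  N1 = 1·31 = 31, N2 = 1·27 = 27 (N1 ≤ 40, N2 ≤ 30, N2 ≠ N1 ✓), N3 = 31 + 2·27 = 85
check: (N1+N3)/N1 with N1 = 31, N3 = 85 gives 116/31; |achieved − target| = 0 ≤ 29/775 ✓

N1=31 N2=27 achieved=116/31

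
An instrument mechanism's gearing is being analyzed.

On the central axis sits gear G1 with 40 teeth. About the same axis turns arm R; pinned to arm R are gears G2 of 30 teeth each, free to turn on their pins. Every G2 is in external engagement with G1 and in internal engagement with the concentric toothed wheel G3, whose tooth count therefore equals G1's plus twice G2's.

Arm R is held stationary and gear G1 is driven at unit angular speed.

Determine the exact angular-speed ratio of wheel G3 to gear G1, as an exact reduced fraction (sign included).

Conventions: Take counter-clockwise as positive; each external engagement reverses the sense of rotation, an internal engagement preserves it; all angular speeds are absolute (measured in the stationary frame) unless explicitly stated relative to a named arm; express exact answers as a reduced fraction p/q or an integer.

-2/5

topology: planetary set — G1 40T / G2 30T / G3 100T, arm = carrier (Willis)
ring teeth: 40 + 2·30 = 100
40(ω_sun−ω_arm) = −100(ω_ring−ω_arm),  ω_arm = 0, ω_sun = 1
ω_ring = 0 − (40/100)(1−0) = -2/5
ω_out/ω_in = -2/5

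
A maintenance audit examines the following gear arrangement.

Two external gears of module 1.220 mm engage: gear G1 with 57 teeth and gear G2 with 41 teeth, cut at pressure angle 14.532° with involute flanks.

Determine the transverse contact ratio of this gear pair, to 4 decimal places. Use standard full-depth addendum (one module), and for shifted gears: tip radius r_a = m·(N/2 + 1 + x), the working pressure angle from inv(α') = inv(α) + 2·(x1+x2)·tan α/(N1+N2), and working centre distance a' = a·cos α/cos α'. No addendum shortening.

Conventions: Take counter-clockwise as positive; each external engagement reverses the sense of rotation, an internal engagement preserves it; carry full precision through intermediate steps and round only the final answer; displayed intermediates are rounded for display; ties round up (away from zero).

single-mesh involute tooth geometry (57T engaging 41T at module 1.220)
base radii: r_b1 = 33.657626, r_b2 = 24.209871
tip radii: r_a1 = 35.990000, r_a2 = 26.230000
no profile shift: α' = α, a' = a
action lengths: √(r_a1²−r_b1²) = 12.745364, √(r_a2²−r_b2²) = 10.094307
base pitch p_b = π·m·cos α = 3.710125
CR = (12.745364 + 10.094307 − 59.780000·sin 14.53200°)/3.710125 = 2.113038
contact ratio ≈ 2.1130

2.1130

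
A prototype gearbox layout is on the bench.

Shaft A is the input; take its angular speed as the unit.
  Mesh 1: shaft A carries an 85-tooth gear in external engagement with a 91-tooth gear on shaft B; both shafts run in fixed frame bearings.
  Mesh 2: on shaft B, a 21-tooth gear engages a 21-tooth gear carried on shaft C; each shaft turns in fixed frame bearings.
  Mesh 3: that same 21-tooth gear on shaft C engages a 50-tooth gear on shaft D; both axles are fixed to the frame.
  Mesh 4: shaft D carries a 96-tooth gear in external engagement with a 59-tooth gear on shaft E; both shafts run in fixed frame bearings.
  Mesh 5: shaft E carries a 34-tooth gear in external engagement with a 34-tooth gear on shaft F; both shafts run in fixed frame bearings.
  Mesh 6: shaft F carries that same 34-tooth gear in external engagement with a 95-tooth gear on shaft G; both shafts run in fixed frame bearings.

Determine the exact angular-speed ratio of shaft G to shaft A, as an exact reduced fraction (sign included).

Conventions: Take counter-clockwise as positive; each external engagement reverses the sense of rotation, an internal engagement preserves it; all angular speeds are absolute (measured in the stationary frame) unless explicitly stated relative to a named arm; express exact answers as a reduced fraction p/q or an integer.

83232/364325

class = fixed-axis compound train [6 meshes; 6 ratios multiply, 6 sense flips]
mesh 1 [85T→91T]: running ratio 85/91, sense −
mesh 2 [21T→21T]: running ratio 85/91, sense +
mesh 3 [21T→50T]: running ratio 51/130, sense −
mesh 4 [96T→59T]: running ratio 2448/3835, sense +
mesh 5 [34T→34T]: running ratio 2448/3835, sense −
mesh 6 [34T→95T]: running ratio 83232/364325, sense +
ω_out/ω_in = 83232/364325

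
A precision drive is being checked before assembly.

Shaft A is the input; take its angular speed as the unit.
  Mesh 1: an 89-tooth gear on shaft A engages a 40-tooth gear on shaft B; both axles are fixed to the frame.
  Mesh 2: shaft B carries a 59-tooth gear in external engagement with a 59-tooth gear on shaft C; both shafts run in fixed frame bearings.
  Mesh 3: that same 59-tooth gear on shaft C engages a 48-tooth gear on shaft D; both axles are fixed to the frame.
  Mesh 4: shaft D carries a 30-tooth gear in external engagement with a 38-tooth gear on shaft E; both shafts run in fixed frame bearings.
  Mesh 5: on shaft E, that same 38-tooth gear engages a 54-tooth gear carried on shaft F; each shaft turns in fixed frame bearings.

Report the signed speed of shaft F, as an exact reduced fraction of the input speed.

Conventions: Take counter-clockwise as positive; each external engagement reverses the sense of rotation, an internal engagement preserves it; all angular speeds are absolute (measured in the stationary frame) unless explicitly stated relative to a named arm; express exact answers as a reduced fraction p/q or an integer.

5-mesh fixed-axis compound train (all bearings frame-fixed)
mesh 1 [89T→40T]: |ω|/ω_in = 1×89/40 = 89/40, sense flips to −
mesh 2 [59T→59T]: |ω|/ω_in = (89/40)×59/59 = 89/40, sense flips to +
mesh 3 [59T→48T]: |ω|/ω_in = (89/40)×59/48 = 5251/1920, sense flips to −
mesh 4 [30T→38T]: |ω|/ω_in = (5251/1920)×30/38 = 5251/2432, sense flips to +
mesh 5 [38T→54T]: |ω|/ω_in = (5251/2432)×38/54 = 5251/3456, sense flips to −
signed output speed (× input speed) = -5251/3456

-5251/3456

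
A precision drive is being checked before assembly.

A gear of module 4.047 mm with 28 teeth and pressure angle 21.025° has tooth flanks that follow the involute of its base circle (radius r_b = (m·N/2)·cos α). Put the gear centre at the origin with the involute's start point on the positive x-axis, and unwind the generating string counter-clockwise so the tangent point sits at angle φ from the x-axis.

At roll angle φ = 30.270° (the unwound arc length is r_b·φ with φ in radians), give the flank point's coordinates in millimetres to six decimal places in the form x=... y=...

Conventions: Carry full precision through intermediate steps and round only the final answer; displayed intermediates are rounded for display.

single-mesh involute tooth geometry (28T wheel at module 4.047)
pitch radius r_p = m·N/2 = 4.047·28/2 = 56.658000
base radius r_b = r_p·cos α = 56.658000·cos 21.025° = 52.885935
roll angle φ = 30.270° = 0.52831116 rad
x = r_b·(cos φ + φ·sin φ) = 59.759431
y = r_b·(sin φ − φ·cos φ) = 2.527655

x=59.759431 y=2.527655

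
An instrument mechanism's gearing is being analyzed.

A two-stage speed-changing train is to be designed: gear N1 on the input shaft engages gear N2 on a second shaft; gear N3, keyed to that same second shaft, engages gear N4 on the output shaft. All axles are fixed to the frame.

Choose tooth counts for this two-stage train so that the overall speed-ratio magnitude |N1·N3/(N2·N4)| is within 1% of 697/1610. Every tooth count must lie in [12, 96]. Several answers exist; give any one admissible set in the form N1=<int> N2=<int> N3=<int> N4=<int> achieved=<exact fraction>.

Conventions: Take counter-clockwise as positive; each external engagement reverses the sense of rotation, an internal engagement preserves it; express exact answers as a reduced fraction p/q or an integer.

design class (target 697/1610): fixed-axis compound train
target = 697/1610 in lowest terms: an exact hit needs N1·N3 = k·697 and N2·N4 = k·1610 for one integer k, every count in [12, 96]; additionally prefer no 1:1 stage (N1 ≠ N2, N3 ≠ N4)
k = 1: N1·N3 = 697 = 17·41, N2·N4 = 1610 = 23·70
achieved = 17·41/(23·70) = 697/1610; |achieved − target| = 0 ≤ 697/161000 ✓

N1=17 N2=23 N3=41 N4=70 achieved=697/1610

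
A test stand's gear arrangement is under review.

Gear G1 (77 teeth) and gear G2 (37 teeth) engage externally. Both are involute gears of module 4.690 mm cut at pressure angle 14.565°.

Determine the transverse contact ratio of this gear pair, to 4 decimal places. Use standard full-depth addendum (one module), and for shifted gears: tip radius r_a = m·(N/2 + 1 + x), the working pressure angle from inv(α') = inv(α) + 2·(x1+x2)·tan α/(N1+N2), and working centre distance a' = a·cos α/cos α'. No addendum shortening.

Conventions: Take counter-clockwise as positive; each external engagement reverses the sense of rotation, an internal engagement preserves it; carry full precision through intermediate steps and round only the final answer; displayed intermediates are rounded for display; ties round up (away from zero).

topology: single-mesh involute geometry — m = 4.690, 77T/37T pair
base radii: r_b1 = 174.762177, r_b2 = 83.976631
tip radii: r_a1 = 185.255000, r_a2 = 91.455000
no profile shift: α' = α, a' = a
action lengths: √(r_a1²−r_b1²) = 61.462154, √(r_a2²−r_b2²) = 36.220747
base pitch p_b = π·m·cos α = 14.260560
CR = (61.462154 + 36.220747 − 267.330000·sin 14.56500°)/14.260560 = 2.135627
contact ratio ≈ 2.1356

2.1356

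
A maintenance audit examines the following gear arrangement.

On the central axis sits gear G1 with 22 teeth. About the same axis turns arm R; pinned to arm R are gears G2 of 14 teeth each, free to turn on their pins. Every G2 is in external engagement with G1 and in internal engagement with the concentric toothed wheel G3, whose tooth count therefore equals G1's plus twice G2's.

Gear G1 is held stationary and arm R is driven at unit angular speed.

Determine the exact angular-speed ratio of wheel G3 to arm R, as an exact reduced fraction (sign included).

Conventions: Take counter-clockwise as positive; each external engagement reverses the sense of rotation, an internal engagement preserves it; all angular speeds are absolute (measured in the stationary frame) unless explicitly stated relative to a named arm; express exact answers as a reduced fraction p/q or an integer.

36/25

recognized (axles ride arm R): planetary set, 22/14/50 teeth
ring teeth: 22 + 2·14 = 50
22(ω_sun−ω_arm) = −50(ω_ring−ω_arm),  ω_sun = 0, ω_arm = 1
ω_ring = 1 − (22/50)(0−1) = 36/25
ω_out/ω_in = 36/25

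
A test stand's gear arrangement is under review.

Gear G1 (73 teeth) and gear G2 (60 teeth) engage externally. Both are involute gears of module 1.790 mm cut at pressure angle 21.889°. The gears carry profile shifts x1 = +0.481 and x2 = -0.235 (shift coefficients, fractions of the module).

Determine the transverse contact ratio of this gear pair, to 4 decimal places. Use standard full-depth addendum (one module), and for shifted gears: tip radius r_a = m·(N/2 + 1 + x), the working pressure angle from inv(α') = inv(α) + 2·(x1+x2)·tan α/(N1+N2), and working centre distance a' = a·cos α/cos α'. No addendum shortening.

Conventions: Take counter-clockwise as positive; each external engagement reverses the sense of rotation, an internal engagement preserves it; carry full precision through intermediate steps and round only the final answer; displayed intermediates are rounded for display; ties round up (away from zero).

1.6640

topology: single-mesh involute geometry — m = 1.790, 73T/60T pair
base radii: r_b1 = 60.624859, r_b2 = 49.828651
tip radii: r_a1 = 67.985990, r_a2 = 55.069350
inv(α') = inv(21.889°) + 2·(+0.481-0.235)·tan α/(73+60) = 0.02122557  ⇒  α' = 22.40306°
a' = a·cos α / cos α' = 119.0350·cos 21.889°/cos 22.40306° = 119.470460
action lengths: √(r_a1²−r_b1²) = 30.768836, √(r_a2²−r_b2²) = 23.446510
base pitch p_b = π·m·cos α = 5.218044
CR = (30.768836 + 23.446510 − 119.470460·sin 22.40306°)/5.218044 = 1.663995
contact ratio ≈ 1.6640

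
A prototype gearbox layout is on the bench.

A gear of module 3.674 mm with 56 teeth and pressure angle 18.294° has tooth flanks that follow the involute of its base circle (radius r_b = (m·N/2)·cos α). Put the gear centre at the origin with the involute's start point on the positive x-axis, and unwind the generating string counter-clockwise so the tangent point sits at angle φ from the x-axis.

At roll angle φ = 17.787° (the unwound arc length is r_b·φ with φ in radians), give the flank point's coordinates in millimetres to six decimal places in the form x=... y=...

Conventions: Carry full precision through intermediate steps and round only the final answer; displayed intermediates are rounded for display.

recognized (one wheel, involute flank): single-mesh tooth geometry, m = 3.674, N = 56
pitch radius r_p = m·N/2 = 3.674·56/2 = 102.872000
base radius r_b = r_p·cos α = 102.872000·cos 18.294° = 97.672680
roll angle φ = 17.787° = 0.31044171 rad
x = r_b·(cos φ + φ·sin φ) = 102.266444
y = r_b·(sin φ − φ·cos φ) = 0.964719

x=102.266444 y=0.964719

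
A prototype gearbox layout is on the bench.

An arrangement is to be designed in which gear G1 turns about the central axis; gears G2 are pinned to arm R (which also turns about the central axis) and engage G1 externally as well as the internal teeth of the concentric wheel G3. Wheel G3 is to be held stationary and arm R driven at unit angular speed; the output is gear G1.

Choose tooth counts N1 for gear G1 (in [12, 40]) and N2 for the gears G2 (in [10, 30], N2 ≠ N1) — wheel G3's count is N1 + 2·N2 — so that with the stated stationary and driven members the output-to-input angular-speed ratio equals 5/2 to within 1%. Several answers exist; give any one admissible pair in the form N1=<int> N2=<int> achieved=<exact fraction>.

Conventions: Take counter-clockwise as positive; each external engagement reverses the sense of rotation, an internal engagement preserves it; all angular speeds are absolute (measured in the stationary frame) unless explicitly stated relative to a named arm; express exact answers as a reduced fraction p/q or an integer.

N1=40 N2=10 achieved=5/2

planetary set to be sized for 5/2 (Willis relation)
Willis with ω_ring = 0: ω_sun/ω_arm = (N1+N3)/N1; set equal to 5/2  ⇒  N3/N1 = 5/2 − 1 = 3/2
N3 = N1 + 2·N2  ⇒  N2/N1 = (N3/N1 − 1)/2 = (3/2 − 1)/2 = 1/4
smallest multiple with N1 ≥ 12 and N2 ≥ 10: k = 10  ⇒  N1 = 10·4 = 40, N2 = 10·1 = 10 (N1 ≤ 40, N2 ≤ 30, N2 ≠ N1 ✓), N3 = 40 + 2·10 = 60
check: (N1+N3)/N1 with N1 = 40, N3 = 60 gives 5/2; |achieved − target| = 0 ≤ 1/40 ✓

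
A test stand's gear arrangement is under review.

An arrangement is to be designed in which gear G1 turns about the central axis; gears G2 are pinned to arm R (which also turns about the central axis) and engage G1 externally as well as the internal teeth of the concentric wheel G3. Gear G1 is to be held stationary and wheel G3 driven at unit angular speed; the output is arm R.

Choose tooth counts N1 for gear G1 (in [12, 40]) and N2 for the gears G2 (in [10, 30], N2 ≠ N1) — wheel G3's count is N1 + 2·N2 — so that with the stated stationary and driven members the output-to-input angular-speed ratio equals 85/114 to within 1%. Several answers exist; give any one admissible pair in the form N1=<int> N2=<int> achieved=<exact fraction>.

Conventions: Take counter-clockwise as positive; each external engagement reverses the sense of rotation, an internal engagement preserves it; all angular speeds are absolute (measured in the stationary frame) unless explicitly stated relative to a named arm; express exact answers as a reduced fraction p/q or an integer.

topology: planetary set — design target 85/114, arm = carrier (Willis)
Willis with ω_sun = 0: ω_arm/ω_ring = N3/(N1+N3); set equal to 85/114  ⇒  N3/N1 = (85/114)/(1 − 85/114) = 85/29
N3 = N1 + 2·N2  ⇒  N2/N1 = (N3/N1 − 1)/2 = (85/29 − 1)/2 = 28/29
smallest multiple with N1 ≥ 12 and N2 ≥ 10: k = 1  ⇒  N1 = 1·29 = 29, N2 = 1·28 = 28 (N1 ≤ 40, N2 ≤ 30, N2 ≠ N1 ✓), N3 = 29 + 2·28 = 85
check: N3/(N1+N3) with N1 = 29, N3 = 85 gives 85/114; |achieved − target| = 0 ≤ 17/2280 ✓

N1=29 N2=28 achieved=85/114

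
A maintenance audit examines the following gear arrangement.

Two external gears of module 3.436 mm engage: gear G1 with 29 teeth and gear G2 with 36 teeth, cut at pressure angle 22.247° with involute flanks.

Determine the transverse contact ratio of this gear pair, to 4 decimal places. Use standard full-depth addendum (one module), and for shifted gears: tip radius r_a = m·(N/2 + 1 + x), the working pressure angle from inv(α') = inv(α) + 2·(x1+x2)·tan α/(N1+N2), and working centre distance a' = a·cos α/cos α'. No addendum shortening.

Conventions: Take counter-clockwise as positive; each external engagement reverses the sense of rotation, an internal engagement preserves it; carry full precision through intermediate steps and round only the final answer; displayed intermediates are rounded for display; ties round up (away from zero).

1.5768

topology: single-mesh involute geometry — m = 3.436, 29T/36T pair
base radii: r_b1 = 46.113267, r_b2 = 57.244055
tip radii: r_a1 = 53.258000, r_a2 = 65.284000
no profile shift: α' = α, a' = a
action lengths: √(r_a1²−r_b1²) = 26.645472, √(r_a2²−r_b2²) = 31.386602
base pitch p_b = π·m·cos α = 9.990972
CR = (26.645472 + 31.386602 − 111.670000·sin 22.24700°)/9.990972 = 1.576803
contact ratio ≈ 1.5768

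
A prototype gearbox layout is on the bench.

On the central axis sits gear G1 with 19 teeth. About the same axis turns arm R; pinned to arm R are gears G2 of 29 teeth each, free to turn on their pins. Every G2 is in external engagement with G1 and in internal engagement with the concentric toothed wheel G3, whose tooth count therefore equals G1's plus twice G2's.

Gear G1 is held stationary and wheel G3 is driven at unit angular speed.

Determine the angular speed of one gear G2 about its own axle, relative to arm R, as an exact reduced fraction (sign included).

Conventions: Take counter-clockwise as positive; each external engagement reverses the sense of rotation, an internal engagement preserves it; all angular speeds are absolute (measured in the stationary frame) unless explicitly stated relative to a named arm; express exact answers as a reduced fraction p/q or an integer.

1463/2784

planetary set (19T centre, 29T on arm, 77T internal) — Willis relation
ring teeth: 19 + 2·29 = 77
19(ω_sun−ω_arm) = −77(ω_ring−ω_arm),  ω_sun = 0, ω_ring = 1
19(0−ω_arm) = −77(1−ω_arm)  ⇒  96·ω_arm = 77  ⇒  ω_arm = 77/96
sun–planet mesh: 19·(0−77/96) = −29·(ω_p−ω_arm)  ⇒  ω_p−ω_arm = 1463/2784
exact speed ratio = 1463/2784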